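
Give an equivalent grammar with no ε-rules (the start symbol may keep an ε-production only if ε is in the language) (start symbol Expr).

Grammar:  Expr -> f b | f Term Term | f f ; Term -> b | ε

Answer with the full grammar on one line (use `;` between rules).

The nullable symbols are {Term}.
ε ∉ L(G), so no ε-production is kept.
Add the nullable-subset variants: Expr → f Term Term gives f Term Term | f Term | f.

Expr -> f b | f Term Term | f Term | f | f f; Term -> b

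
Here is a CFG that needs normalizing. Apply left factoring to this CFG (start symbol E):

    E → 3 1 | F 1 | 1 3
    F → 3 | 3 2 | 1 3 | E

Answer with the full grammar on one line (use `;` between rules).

F has alternatives sharing prefix '3': factor to F → 3 F' with F' → ε | 2.

E → 3 1 | F 1 | 1 3; F → 1 3 | E | 3 F'; F' → ε | 2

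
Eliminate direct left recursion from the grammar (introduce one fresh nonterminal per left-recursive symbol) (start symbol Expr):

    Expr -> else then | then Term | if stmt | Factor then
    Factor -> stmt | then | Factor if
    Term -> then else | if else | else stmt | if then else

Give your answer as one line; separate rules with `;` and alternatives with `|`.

Left recursion appears on Factor.
For Factor: α = {if}, β = {stmt, then}. Rewrite as Factor → β Factor1 and Factor1 → α Factor1 | ε.

Expr -> else then | then Term | if stmt | Factor then; Factor -> stmt Factor1 | then Factor1; Term -> then else | if else | else stmt | if then else; Factor1 -> if Factor1 | ε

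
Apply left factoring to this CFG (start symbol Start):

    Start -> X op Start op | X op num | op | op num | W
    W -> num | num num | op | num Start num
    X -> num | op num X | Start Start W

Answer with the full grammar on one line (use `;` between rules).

Start has alternatives sharing prefix 'X op': factor to Start → X op Start1 with Start1 → Start op | num.
Start has alternatives sharing prefix 'op': factor to Start → op Start2 with Start2 → ε | num.
W has alternatives sharing prefix 'num': factor to W → num W1 with W1 → ε | num | Start num.

Start -> W | X op Start1 | op Start2; W -> op | num W1; X -> num | op num X | Start Start W; Start1 -> Start op | num; Start2 -> eps | num; W1 -> eps | num | Start num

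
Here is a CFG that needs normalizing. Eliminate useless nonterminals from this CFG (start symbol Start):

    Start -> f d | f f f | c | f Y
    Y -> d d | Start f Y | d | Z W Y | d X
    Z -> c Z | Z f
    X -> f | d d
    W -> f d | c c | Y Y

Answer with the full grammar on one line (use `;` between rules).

Generating nonterminals: {Start, W, X, Y}.
Reachable from Start after that: {Start, X, Y}.
Removed useless symbols: {W, Z} and every production mentioning them.

Start -> f d | f f f | c | f Y; Y -> d d | Start f Y | d | d X; X -> f | d d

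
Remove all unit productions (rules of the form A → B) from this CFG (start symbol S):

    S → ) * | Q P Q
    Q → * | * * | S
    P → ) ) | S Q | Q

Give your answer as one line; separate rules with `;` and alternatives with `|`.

S → ) * | Q P Q; Q → ) * | Q P Q | * | * *; P → ) * | Q P Q | ) ) | S Q | * | * *

Unit pairs: P ⇒* {Q, S}; Q ⇒* {S}.
For each unit pair (A, B), copy every non-unit production of B to A, then drop all unit productions.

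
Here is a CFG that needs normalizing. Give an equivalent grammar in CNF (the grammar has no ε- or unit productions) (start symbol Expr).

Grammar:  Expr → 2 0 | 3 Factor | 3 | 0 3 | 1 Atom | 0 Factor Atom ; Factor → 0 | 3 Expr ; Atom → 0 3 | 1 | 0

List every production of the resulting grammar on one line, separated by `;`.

Introduce a nonterminal for each terminal appearing in a rule of length ≥ 2: X1 → 2, X2 → 0, X3 → 3, X4 → 1.
Binarize each right-hand side of length ≥ 3 by chaining fresh nonterminals (Y1, Y2, …): affected rules were Expr → X2 Factor Atom.

Expr → X1 X2 | X3 Factor | 3 | X2 X3 | X4 Atom | X2 Y1; Factor → 0 | X3 Expr; Atom → X2 X3 | 1 | 0; X1 → 2; X2 → 0; X3 → 3; X4 → 1; Y1 → Factor Atom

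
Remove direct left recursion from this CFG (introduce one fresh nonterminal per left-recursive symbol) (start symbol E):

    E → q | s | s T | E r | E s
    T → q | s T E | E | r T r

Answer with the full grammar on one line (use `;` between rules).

E → q E' | s E' | s T E'; T → q | s T E | E | r T r; E' → r E' | s E' | ε

E is directly left-recursive.
For E: α = {r, s}, β = {q, s, s T}. Rewrite as E → β E' and E' → α E' | ε.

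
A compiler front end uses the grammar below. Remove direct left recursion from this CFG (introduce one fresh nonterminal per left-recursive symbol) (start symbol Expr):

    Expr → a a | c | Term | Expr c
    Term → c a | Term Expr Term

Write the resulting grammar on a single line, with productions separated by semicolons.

Directly left-recursive nonterminals: Expr, Term.
For Expr: α = {c}, β = {a a, c, Term}. Rewrite as Expr → β Expr1 and Expr1 → α Expr1 | ε.
For Term: α = {Expr Term}, β = {c a}. Rewrite as Term → β Term1 and Term1 → α Term1 | ε.

Expr → a a Expr1 | c Expr1 | Term Expr1; Term → c a Term1; Expr1 → c Expr1 | ε; Term1 → Expr Term Term1 | ε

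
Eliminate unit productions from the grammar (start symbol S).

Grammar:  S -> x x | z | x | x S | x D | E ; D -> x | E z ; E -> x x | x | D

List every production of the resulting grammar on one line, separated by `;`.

S -> x x | x | E z | z | x S | x D; D -> x | E z; E -> x x | x | E z

Unit pairs: E ⇒* {D}; S ⇒* {D, E}.
For each unit pair (A, B), copy every non-unit production of B to A, then drop all unit productions.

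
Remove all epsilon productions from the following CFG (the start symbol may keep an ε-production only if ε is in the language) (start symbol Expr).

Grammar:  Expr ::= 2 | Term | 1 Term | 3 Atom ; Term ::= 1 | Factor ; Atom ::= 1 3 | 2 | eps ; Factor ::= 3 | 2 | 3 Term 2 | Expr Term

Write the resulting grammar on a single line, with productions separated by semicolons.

Nullable nonterminals: {Atom}.
ε ∉ L(G), so no ε-production is kept.
For each production, add variants omitting each subset of nullable occurrences: Expr → 3 Atom gives 3 Atom | 3.

Expr ::= 2 | Term | 1 Term | 3 Atom | 3; Term ::= 1 | Factor; Atom ::= 1 3 | 2; Factor ::= 3 | 2 | 3 Term 2 | Expr Term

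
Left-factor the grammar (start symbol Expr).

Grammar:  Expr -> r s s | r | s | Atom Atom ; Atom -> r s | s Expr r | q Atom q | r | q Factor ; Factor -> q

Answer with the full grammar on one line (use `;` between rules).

Expr has alternatives sharing prefix 'r': factor to Expr → r Expr1 with Expr1 → s s | ε.
Atom has alternatives sharing prefix 'r': factor to Atom → r Atom1 with Atom1 → s | ε.
Atom has alternatives sharing prefix 'q': factor to Atom → q Atom2 with Atom2 → Atom q | Factor.

Expr -> s | Atom Atom | r Expr1; Atom -> s Expr r | r Atom1 | q Atom2; Factor -> q; Expr1 -> s s | eps; Atom1 -> s | eps; Atom2 -> Atom q | Factor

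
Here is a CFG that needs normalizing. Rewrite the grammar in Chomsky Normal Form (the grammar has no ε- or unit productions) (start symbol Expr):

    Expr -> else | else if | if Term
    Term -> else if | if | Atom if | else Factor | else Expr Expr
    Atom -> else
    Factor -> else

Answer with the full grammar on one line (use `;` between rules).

Expr -> else | X1 X2 | X2 Term; Term -> X1 X2 | if | Atom X2 | X1 Factor | X1 Y1; Atom -> else; Factor -> else; X1 -> else; X2 -> if; Y1 -> Expr Expr

Introduce a nonterminal for each terminal appearing in a rule of length ≥ 2: X1 → else, X2 → if.
Binarize each right-hand side of length ≥ 3 by chaining fresh nonterminals (Y1, Y2, …): affected rules were Term → X1 Expr Expr.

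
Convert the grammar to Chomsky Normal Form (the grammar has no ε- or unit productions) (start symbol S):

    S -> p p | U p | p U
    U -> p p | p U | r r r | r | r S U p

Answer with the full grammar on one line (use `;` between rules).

Introduce a nonterminal for each terminal appearing in a rule of length ≥ 2: X1 → p, X2 → r.
Binarize each right-hand side of length ≥ 3 by chaining fresh nonterminals (Y1, Y2, …): affected rules were U → X2 X2 X2; U → X2 S U X1.

S -> X1 X1 | U X1 | X1 U; U -> X1 X1 | X1 U | X2 Y1 | r | X2 Y2; X1 -> p; X2 -> r; Y1 -> X2 X2; Y2 -> S Y3; Y3 -> U X1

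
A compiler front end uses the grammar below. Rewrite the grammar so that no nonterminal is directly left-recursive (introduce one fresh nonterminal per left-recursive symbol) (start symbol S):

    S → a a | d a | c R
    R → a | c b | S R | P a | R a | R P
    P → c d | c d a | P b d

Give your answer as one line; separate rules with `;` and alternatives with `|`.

Directly left-recursive nonterminals: R, P.
For R: α = {a, P}, β = {a, c b, S R, P a}. Rewrite as R → β R' and R' → α R' | ε.
For P: α = {b d}, β = {c d, c d a}. Rewrite as P → β P' and P' → α P' | ε.

S → a a | d a | c R; R → a R' | c b R' | S R R' | P a R'; P → c d P' | c d a P'; R' → a R' | P R' | ε; P' → b d P' | ε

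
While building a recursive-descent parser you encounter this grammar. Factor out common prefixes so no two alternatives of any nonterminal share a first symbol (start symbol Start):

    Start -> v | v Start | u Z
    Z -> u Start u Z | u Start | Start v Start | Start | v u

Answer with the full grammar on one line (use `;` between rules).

Start has alternatives sharing prefix 'v': factor to Start → v Start1 with Start1 → ε | Start.
Z has alternatives sharing prefix 'u Start': factor to Z → u Start Z1 with Z1 → u Z | ε.
Z has alternatives sharing prefix 'Start': factor to Z → Start Z2 with Z2 → v Start | ε.

Start -> u Z | v Start1; Z -> v u | u Start Z1 | Start Z2; Start1 -> epsilon | Start; Z1 -> u Z | epsilon; Z2 -> v Start | epsilon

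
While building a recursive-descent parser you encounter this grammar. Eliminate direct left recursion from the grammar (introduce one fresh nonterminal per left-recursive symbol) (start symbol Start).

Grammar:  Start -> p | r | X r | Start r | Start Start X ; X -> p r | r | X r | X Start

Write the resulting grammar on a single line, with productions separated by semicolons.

Start -> p Start1 | r Start1 | X r Start1; X -> p r X1 | r X1; Start1 -> r Start1 | Start X Start1 | epsilon; X1 -> r X1 | Start X1 | epsilon

Left recursion appears on Start, X.
For Start: α = {r, Start X}, β = {p, r, X r}. Rewrite as Start → β Start1 and Start1 → α Start1 | ε.
For X: α = {r, Start}, β = {p r, r}. Rewrite as X → β X1 and X1 → α X1 | ε.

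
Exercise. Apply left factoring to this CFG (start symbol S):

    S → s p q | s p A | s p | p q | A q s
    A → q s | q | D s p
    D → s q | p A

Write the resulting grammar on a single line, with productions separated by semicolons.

S has alternatives sharing prefix 's p': factor to S → s p S' with S' → q | A | ε.
A has alternatives sharing prefix 'q': factor to A → q A' with A' → s | ε.

S → p q | A q s | s p S'; A → D s p | q A'; D → s q | p A; S' → q | A | eps; A' → s | eps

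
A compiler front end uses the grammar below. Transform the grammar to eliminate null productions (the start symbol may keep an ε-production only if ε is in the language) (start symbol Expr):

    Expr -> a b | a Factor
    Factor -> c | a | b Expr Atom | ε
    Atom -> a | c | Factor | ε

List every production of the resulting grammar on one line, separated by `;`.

Expr -> a b | a Factor | a; Factor -> c | a | b Expr Atom | b Expr; Atom -> a | c | Factor

Nullable set = {Atom, Factor}.
ε ∉ L(G), so no ε-production is kept.
Add the nullable-subset variants: Expr → a Factor gives a Factor | a. Factor → b Expr Atom gives b Expr Atom | b Expr.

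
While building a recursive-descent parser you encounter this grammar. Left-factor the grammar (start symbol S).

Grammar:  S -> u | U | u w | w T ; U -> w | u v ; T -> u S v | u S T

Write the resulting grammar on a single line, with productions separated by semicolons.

S -> U | w T | u S'; U -> w | u v; T -> u S T'; S' -> epsilon | w; T' -> v | T

S has alternatives sharing prefix 'u': factor to S → u S' with S' → ε | w.
T has alternatives sharing prefix 'u S': factor to T → u S T' with T' → v | T.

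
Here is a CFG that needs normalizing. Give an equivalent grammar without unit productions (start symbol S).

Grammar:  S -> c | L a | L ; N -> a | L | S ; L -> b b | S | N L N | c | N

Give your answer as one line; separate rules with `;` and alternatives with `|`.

S -> b b | N L N | c | L a | a; N -> b b | N L N | c | L a | a; L -> b b | N L N | c | L a | a

Unit pairs: L ⇒* {N, S}; N ⇒* {L, S}; S ⇒* {L, N}.
For every A with A ⇒* B via unit rules, add B's non-unit alternatives to A; then delete every rule of the form X → Y.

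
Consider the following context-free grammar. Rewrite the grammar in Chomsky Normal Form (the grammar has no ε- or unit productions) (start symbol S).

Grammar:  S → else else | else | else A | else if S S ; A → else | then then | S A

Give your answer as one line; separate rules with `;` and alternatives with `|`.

Introduce a nonterminal for each terminal appearing in a rule of length ≥ 2: X1 → else, X2 → if, X3 → then.
Binarize each right-hand side of length ≥ 3 by chaining fresh nonterminals (Y1, Y2, …): affected rules were S → X1 X2 S S.

S → X1 X1 | else | X1 A | X1 Y1; A → else | X3 X3 | S A; X1 → else; X2 → if; X3 → then; Y1 → X2 Y2; Y2 → S S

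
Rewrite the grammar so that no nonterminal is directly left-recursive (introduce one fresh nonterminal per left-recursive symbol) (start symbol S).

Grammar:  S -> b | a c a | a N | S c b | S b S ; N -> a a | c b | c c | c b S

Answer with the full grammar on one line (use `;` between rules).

Left recursion appears on S.
For S: α = {c b, b S}, β = {b, a c a, a N}. Rewrite as S → β S' and S' → α S' | ε.

S -> b S' | a c a S' | a N S'; N -> a a | c b | c c | c b S; S' -> c b S' | b S S' | ε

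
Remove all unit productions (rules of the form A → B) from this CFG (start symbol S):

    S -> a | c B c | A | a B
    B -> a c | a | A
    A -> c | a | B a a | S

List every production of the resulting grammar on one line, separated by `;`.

Unit pairs: A ⇒* {S}; B ⇒* {A, S}; S ⇒* {A}.
Replace each nonterminal's rules with the union of the non-unit rules of every nonterminal it unit-derives.

S -> a | c B c | a B | c | B a a; B -> a c | a | c B c | a B | c | B a a; A -> a | c B c | a B | c | B a a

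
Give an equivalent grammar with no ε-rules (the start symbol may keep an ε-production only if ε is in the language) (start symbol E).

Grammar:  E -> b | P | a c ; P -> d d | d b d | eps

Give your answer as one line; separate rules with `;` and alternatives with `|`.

Nullable set = {E, P}.
ε ∈ L(G) since E is nullable, so keep E → ε.

E -> b | P | a c | eps; P -> d d | d b d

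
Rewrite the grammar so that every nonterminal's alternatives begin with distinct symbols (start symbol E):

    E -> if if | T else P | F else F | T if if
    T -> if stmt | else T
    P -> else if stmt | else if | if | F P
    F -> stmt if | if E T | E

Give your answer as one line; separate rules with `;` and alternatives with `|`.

E -> if if | F else F | T E'; T -> if stmt | else T; P -> if | F P | else if P'; F -> stmt if | if E T | E; E' -> else P | if if; P' -> stmt | ε

E has alternatives sharing prefix 'T': factor to E → T E' with E' → else P | if if.
P has alternatives sharing prefix 'else if': factor to P → else if P' with P' → stmt | ε.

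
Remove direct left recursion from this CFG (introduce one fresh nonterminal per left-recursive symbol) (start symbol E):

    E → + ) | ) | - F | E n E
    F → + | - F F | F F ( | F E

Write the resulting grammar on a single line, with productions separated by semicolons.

Left recursion appears on E, F.
For E: α = {n E}, β = {+ ), ), - F}. Rewrite as E → β E' and E' → α E' | ε.
For F: α = {F (, E}, β = {+, - F F}. Rewrite as F → β F' and F' → α F' | ε.

E → + ) E' | ) E' | - F E'; F → + F' | - F F F'; E' → n E E' | ε; F' → F ( F' | E F' | ε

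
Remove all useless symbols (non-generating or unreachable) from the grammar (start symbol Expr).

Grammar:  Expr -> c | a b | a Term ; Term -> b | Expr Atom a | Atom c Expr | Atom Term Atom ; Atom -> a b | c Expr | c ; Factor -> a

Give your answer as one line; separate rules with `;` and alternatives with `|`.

Expr -> c | a b | a Term; Term -> b | Expr Atom a | Atom c Expr | Atom Term Atom; Atom -> a b | c Expr | c

Generating nonterminals: {Atom, Expr, Factor, Term}.
Reachable from Expr after that: {Atom, Expr, Term}.
Removed useless symbols: {Factor} and every production mentioning them.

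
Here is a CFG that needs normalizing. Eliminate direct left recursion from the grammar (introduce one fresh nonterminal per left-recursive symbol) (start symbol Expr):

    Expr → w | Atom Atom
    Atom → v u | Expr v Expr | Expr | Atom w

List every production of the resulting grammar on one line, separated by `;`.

Expr → w | Atom Atom; Atom → v u Atom1 | Expr v Expr Atom1 | Expr Atom1; Atom1 → w Atom1 | epsilon

Atom is directly left-recursive.
For Atom: α = {w}, β = {v u, Expr v Expr, Expr}. Rewrite as Atom → β Atom1 and Atom1 → α Atom1 | ε.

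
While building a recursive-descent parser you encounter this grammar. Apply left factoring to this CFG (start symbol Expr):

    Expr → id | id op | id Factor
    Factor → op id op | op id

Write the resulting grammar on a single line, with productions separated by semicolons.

Expr → id Expr1; Factor → op id Factor1; Expr1 → ε | op | Factor; Factor1 → op | ε

Expr has alternatives sharing prefix 'id': factor to Expr → id Expr1 with Expr1 → ε | op | Factor.
Factor has alternatives sharing prefix 'op id': factor to Factor → op id Factor1 with Factor1 → op | ε.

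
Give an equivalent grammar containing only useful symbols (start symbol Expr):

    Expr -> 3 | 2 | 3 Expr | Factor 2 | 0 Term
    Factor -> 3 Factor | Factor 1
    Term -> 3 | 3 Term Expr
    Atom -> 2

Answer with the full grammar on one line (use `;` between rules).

Expr -> 3 | 2 | 3 Expr | 0 Term; Term -> 3 | 3 Term Expr

Generating nonterminals: {Atom, Expr, Term}.
Reachable from Expr after that: {Expr, Term}.
Removed useless symbols: {Atom, Factor} and every production mentioning them.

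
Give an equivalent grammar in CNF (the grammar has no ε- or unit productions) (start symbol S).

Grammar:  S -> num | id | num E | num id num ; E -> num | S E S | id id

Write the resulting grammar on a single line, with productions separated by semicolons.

S -> num | id | X1 E | X1 Y1; E -> num | S Y2 | X2 X2; X1 -> num; X2 -> id; Y1 -> X2 X1; Y2 -> E S

Introduce a nonterminal for each terminal appearing in a rule of length ≥ 2: X1 → num, X2 → id.
Binarize each right-hand side of length ≥ 3 by chaining fresh nonterminals (Y1, Y2, …): affected rules were S → X1 X2 X1; E → S E S.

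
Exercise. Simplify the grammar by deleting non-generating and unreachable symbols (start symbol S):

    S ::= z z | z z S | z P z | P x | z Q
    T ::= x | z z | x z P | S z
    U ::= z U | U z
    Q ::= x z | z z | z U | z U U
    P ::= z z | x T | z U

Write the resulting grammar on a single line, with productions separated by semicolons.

Generating nonterminals: {P, Q, S, T}.
Reachable from S after that: {P, Q, S, T}.
Removed useless symbols: {U} and every production mentioning them.

S ::= z z | z z S | z P z | P x | z Q; T ::= x | z z | x z P | S z; Q ::= x z | z z; P ::= z z | x T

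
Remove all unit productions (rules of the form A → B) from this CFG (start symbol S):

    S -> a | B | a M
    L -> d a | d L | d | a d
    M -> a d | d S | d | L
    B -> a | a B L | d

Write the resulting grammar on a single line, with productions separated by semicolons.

S -> a | a B L | d | a M; L -> d a | d L | d | a d; M -> d a | d L | d | a d | d S; B -> a | a B L | d

Unit pairs: M ⇒* {L}; S ⇒* {B}.
For each unit pair (A, B), copy every non-unit production of B to A, then drop all unit productions.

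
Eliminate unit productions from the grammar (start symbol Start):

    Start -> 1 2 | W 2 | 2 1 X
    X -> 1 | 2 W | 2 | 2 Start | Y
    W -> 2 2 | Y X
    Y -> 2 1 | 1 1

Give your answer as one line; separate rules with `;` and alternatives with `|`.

Start -> 1 2 | W 2 | 2 1 X; X -> 1 | 2 W | 2 | 2 Start | 2 1 | 1 1; W -> 2 2 | Y X; Y -> 2 1 | 1 1

Unit pairs: X ⇒* {Y}.
Replace each nonterminal's rules with the union of the non-unit rules of every nonterminal it unit-derives.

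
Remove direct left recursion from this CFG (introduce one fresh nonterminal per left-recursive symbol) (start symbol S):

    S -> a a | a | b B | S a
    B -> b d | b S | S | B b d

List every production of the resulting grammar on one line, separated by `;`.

S -> a a S' | a S' | b B S'; B -> b d B' | b S B' | S B'; S' -> a S' | ε; B' -> b d B' | ε

S, B are directly left-recursive.
For S: α = {a}, β = {a a, a, b B}. Rewrite as S → β S' and S' → α S' | ε.
For B: α = {b d}, β = {b d, b S, S}. Rewrite as B → β B' and B' → α B' | ε.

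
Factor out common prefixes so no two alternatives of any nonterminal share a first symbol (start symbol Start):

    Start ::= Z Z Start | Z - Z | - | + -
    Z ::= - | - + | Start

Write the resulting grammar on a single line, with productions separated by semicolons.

Start has alternatives sharing prefix 'Z': factor to Start → Z Start1 with Start1 → Z Start | - Z.
Z has alternatives sharing prefix '-': factor to Z → - Z1 with Z1 → ε | +.

Start ::= - | + - | Z Start1; Z ::= Start | - Z1; Start1 ::= Z Start | - Z; Z1 ::= ε | +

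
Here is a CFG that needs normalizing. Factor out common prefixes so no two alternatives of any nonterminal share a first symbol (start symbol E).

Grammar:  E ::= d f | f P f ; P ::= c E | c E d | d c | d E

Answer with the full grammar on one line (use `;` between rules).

P has alternatives sharing prefix 'c E': factor to P → c E P' with P' → ε | d.
P has alternatives sharing prefix 'd': factor to P → d P'' with P'' → c | E.

E ::= d f | f P f; P ::= c E P' | d P''; P' ::= ε | d; P'' ::= c | E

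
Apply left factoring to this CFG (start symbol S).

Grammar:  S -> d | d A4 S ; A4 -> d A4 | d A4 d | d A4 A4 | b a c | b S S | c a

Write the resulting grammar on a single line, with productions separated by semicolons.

S has alternatives sharing prefix 'd': factor to S → d S' with S' → ε | A4 S.
A4 has alternatives sharing prefix 'd A4': factor to A4 → d A4 A4' with A4' → ε | d | A4.
A4 has alternatives sharing prefix 'b': factor to A4 → b A4'' with A4'' → a c | S S.

S -> d S'; A4 -> c a | d A4 A4' | b A4''; S' -> ε | A4 S; A4' -> ε | d | A4; A4'' -> a c | S S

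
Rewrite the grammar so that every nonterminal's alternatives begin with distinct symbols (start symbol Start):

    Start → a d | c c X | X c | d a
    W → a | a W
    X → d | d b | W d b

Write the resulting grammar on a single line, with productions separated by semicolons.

W has alternatives sharing prefix 'a': factor to W → a W1 with W1 → ε | W.
X has alternatives sharing prefix 'd': factor to X → d X1 with X1 → ε | b.

Start → a d | c c X | X c | d a; W → a W1; X → W d b | d X1; W1 → eps | W; X1 → eps | b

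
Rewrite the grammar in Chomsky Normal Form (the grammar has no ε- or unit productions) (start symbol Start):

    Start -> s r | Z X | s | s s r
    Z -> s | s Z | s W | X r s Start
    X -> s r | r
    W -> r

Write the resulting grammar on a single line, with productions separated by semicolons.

Introduce a nonterminal for each terminal appearing in a rule of length ≥ 2: X1 → s, X2 → r.
Binarize each right-hand side of length ≥ 3 by chaining fresh nonterminals (Y1, Y2, …): affected rules were Start → X1 X1 X2; Z → X X2 X1 Start.

Start -> X1 X2 | Z X | s | X1 Y1; Z -> s | X1 Z | X1 W | X Y2; X -> X1 X2 | r; W -> r; X1 -> s; X2 -> r; Y1 -> X1 X2; Y2 -> X2 Y3; Y3 -> X1 Start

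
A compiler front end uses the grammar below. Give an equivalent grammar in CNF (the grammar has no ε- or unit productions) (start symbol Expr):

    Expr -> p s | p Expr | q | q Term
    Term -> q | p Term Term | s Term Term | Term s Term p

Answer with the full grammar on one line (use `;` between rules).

Expr -> X1 X2 | X1 Expr | q | X3 Term; Term -> q | X1 Y1 | X2 Y2 | Term Y3; X1 -> p; X2 -> s; X3 -> q; Y1 -> Term Term; Y2 -> Term Term; Y3 -> X2 Y4; Y4 -> Term X1

Introduce a nonterminal for each terminal appearing in a rule of length ≥ 2: X1 → p, X2 → s, X3 → q.
Binarize each right-hand side of length ≥ 3 by chaining fresh nonterminals (Y1, Y2, …): affected rules were Term → X1 Term Term; Term → X2 Term Term; Term → Term X2 Term X1.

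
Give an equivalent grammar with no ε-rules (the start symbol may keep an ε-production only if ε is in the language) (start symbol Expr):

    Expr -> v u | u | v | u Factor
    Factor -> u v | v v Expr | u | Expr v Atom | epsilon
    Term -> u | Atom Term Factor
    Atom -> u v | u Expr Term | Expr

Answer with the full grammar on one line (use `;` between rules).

The nullable symbols are {Factor}.
ε ∉ L(G), so no ε-production is kept.
Expand every rule over subsets of its nullable positions: Term → Atom Term Factor gives Atom Term Factor | Atom Term.

Expr -> v u | u | v | u Factor; Factor -> u v | v v Expr | u | Expr v Atom; Term -> u | Atom Term Factor | Atom Term; Atom -> u v | u Expr Term | Expr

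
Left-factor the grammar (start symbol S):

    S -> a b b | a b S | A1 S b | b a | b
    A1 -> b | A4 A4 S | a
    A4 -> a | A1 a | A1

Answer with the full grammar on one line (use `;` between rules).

S has alternatives sharing prefix 'a b': factor to S → a b S' with S' → b | S.
S has alternatives sharing prefix 'b': factor to S → b S'' with S'' → a | ε.
A4 has alternatives sharing prefix 'A1': factor to A4 → A1 A4' with A4' → a | ε.

S -> A1 S b | a b S' | b S''; A1 -> b | A4 A4 S | a; A4 -> a | A1 A4'; S' -> b | S; S'' -> a | ε; A4' -> a | ε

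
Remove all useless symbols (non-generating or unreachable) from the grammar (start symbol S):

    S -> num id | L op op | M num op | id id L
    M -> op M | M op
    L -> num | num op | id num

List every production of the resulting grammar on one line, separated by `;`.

S -> num id | L op op | id id L; L -> num | num op | id num

Generating nonterminals: {L, S}.
Reachable from S after that: {L, S}.
Removed useless symbols: {M} and every production mentioning them.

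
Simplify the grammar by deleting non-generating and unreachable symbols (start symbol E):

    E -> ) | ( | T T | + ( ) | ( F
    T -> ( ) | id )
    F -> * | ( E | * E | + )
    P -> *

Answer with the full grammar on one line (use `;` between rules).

E -> ) | ( | T T | + ( ) | ( F; T -> ( ) | id ); F -> * | ( E | * E | + )

Generating nonterminals: {E, F, P, T}.
Reachable from E after that: {E, F, T}.
Removed useless symbols: {P} and every production mentioning them.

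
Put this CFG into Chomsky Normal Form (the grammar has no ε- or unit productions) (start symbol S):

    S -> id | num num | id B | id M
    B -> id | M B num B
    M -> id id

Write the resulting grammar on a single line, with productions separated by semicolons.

S -> id | X1 X1 | X2 B | X2 M; B -> id | M Y1; M -> X2 X2; X1 -> num; X2 -> id; Y1 -> B Y2; Y2 -> X1 B

Introduce a nonterminal for each terminal appearing in a rule of length ≥ 2: X1 → num, X2 → id.
Binarize each right-hand side of length ≥ 3 by chaining fresh nonterminals (Y1, Y2, …): affected rules were B → M B X1 B.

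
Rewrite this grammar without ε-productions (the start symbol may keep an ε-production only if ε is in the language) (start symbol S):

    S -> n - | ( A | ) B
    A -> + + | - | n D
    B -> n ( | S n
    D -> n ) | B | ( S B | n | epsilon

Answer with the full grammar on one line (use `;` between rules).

Nullable set = {D}.
ε ∉ L(G), so no ε-production is kept.
Add the nullable-subset variants: A → n D gives n D | n.

S -> n - | ( A | ) B; A -> + + | - | n D | n; B -> n ( | S n; D -> n ) | B | ( S B | n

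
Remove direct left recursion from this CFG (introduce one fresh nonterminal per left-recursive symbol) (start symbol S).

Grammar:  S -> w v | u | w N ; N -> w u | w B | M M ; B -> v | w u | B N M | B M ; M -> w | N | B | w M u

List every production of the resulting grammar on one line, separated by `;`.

B is directly left-recursive.
For B: α = {N M, M}, β = {v, w u}. Rewrite as B → β B' and B' → α B' | ε.

S -> w v | u | w N; N -> w u | w B | M M; B -> v B' | w u B'; M -> w | N | B | w M u; B' -> N M B' | M B' | eps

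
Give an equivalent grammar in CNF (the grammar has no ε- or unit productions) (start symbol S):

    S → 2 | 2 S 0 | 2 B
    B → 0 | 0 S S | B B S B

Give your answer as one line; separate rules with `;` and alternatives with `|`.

Introduce a nonterminal for each terminal appearing in a rule of length ≥ 2: X1 → 2, X2 → 0.
Binarize each right-hand side of length ≥ 3 by chaining fresh nonterminals (Y1, Y2, …): affected rules were S → X1 S X2; B → X2 S S; B → B B S B.

S → 2 | X1 Y1 | X1 B; B → 0 | X2 Y2 | B Y3; X1 → 2; X2 → 0; Y1 → S X2; Y2 → S S; Y3 → B Y4; Y4 → S B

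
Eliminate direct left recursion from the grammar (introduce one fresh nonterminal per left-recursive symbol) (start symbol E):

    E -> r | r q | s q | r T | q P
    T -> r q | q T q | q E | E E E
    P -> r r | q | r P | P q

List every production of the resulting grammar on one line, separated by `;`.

E -> r | r q | s q | r T | q P; T -> r q | q T q | q E | E E E; P -> r r P' | q P' | r P P'; P' -> q P' | ε

P is directly left-recursive.
For P: α = {q}, β = {r r, q, r P}. Rewrite as P → β P' and P' → α P' | ε.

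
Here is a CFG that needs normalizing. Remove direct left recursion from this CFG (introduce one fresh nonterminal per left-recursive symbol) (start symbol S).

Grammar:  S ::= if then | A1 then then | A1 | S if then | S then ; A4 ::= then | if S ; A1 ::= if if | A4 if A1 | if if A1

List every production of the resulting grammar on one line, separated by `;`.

S ::= if then S' | A1 then then S' | A1 S'; A4 ::= then | if S; A1 ::= if if | A4 if A1 | if if A1; S' ::= if then S' | then S' | ε

S is directly left-recursive.
For S: α = {if then, then}, β = {if then, A1 then then, A1}. Rewrite as S → β S' and S' → α S' | ε.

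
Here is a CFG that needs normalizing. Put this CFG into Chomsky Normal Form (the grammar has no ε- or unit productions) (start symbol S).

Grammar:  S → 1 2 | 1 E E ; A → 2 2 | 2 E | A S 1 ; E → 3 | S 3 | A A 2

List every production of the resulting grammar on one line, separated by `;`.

Introduce a nonterminal for each terminal appearing in a rule of length ≥ 2: X1 → 1, X2 → 2, X3 → 3.
Binarize each right-hand side of length ≥ 3 by chaining fresh nonterminals (Y1, Y2, …): affected rules were S → X1 E E; A → A S X1; E → A A X2.

S → X1 X2 | X1 Y1; A → X2 X2 | X2 E | A Y2; E → 3 | S X3 | A Y3; X1 → 1; X2 → 2; X3 → 3; Y1 → E E; Y2 → S X1; Y3 → A X2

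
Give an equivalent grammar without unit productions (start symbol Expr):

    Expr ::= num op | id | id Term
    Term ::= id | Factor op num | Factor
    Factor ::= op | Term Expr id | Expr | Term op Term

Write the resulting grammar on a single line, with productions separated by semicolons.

Unit pairs: Factor ⇒* {Expr}; Term ⇒* {Expr, Factor}.
For each unit pair (A, B), copy every non-unit production of B to A, then drop all unit productions.

Expr ::= num op | id | id Term; Term ::= id | Factor op num | op | Term Expr id | Term op Term | num op | id Term; Factor ::= op | Term Expr id | Term op Term | num op | id | id Term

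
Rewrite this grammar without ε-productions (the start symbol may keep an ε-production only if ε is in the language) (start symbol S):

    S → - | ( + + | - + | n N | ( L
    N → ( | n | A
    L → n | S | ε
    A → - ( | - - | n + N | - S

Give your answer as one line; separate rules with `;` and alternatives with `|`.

S → - | ( + + | - + | n N | ( L | (; N → ( | n | A; L → n | S; A → - ( | - - | n + N | - S

The nullable symbols are {L}.
ε ∉ L(G), so no ε-production is kept.
Add the nullable-subset variants: S → ( L gives ( L | (.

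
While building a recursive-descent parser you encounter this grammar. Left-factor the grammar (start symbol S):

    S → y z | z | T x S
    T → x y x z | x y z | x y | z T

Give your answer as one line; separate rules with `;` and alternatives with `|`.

T has alternatives sharing prefix 'x y': factor to T → x y T' with T' → x z | z | ε.

S → y z | z | T x S; T → z T | x y T'; T' → x z | z | ε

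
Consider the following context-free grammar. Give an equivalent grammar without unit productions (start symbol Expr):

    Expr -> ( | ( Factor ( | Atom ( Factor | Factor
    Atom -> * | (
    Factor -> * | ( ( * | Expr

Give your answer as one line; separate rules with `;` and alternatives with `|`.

Expr -> * | ( ( * | ( | ( Factor ( | Atom ( Factor; Atom -> * | (; Factor -> * | ( ( * | ( | ( Factor ( | Atom ( Factor

Unit pairs: Expr ⇒* {Factor}; Factor ⇒* {Expr}.
Replace each nonterminal's rules with the union of the non-unit rules of every nonterminal it unit-derives.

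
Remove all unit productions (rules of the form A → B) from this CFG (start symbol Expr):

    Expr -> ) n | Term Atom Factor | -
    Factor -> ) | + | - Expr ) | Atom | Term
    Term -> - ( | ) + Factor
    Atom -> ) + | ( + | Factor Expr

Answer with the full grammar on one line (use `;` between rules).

Unit pairs: Factor ⇒* {Atom, Term}.
For each unit pair (A, B), copy every non-unit production of B to A, then drop all unit productions.

Expr -> ) n | Term Atom Factor | -; Factor -> - ( | ) + Factor | ) + | ( + | Factor Expr | ) | + | - Expr ); Term -> - ( | ) + Factor; Atom -> ) + | ( + | Factor Expr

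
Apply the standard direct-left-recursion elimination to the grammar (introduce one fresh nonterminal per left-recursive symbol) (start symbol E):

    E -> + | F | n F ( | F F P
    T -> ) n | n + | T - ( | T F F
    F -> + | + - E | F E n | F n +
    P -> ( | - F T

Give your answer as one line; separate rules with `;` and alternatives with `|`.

Directly left-recursive nonterminals: T, F.
For T: α = {- (, F F}, β = {) n, n +}. Rewrite as T → β T' and T' → α T' | ε.
For F: α = {E n, n +}, β = {+, + - E}. Rewrite as F → β F' and F' → α F' | ε.

E -> + | F | n F ( | F F P; T -> ) n T' | n + T'; F -> + F' | + - E F'; P -> ( | - F T; T' -> - ( T' | F F T' | ε; F' -> E n F' | n + F' | ε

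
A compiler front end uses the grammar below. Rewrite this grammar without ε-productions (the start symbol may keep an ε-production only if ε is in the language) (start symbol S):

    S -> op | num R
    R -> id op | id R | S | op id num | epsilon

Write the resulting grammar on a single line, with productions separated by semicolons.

Nullable set = {R}.
ε ∉ L(G), so no ε-production is kept.
Add the nullable-subset variants: S → num R gives num R | num. R → id R gives id R | id.

S -> op | num R | num; R -> id op | id R | id | S | op id num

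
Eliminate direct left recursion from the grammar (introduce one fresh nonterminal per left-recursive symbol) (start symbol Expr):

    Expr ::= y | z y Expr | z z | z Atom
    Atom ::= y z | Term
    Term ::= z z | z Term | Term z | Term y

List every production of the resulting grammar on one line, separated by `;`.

Expr ::= y | z y Expr | z z | z Atom; Atom ::= y z | Term; Term ::= z z Term1 | z Term Term1; Term1 ::= z Term1 | y Term1 | ε

Left recursion appears on Term.
For Term: α = {z, y}, β = {z z, z Term}. Rewrite as Term → β Term1 and Term1 → α Term1 | ε.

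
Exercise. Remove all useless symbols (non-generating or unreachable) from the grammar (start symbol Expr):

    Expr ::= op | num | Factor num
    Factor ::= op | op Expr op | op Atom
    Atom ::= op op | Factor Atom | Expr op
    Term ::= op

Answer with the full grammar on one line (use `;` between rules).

Generating nonterminals: {Atom, Expr, Factor, Term}.
Reachable from Expr after that: {Atom, Expr, Factor}.
Removed useless symbols: {Term} and every production mentioning them.

Expr ::= op | num | Factor num; Factor ::= op | op Expr op | op Atom; Atom ::= op op | Factor Atom | Expr op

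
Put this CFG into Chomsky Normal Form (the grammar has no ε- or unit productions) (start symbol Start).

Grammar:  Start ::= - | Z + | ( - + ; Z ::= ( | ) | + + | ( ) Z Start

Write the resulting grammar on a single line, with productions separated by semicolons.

Start ::= - | Z X1 | X2 Y1; Z ::= ( | ) | X1 X1 | X2 Y2; X1 ::= +; X2 ::= (; X3 ::= -; X4 ::= ); Y1 ::= X3 X1; Y2 ::= X4 Y3; Y3 ::= Z Start

Introduce a nonterminal for each terminal appearing in a rule of length ≥ 2: X1 → +, X2 → (, X3 → -, X4 → ).
Binarize each right-hand side of length ≥ 3 by chaining fresh nonterminals (Y1, Y2, …): affected rules were Start → X2 X3 X1; Z → X2 X4 Z Start.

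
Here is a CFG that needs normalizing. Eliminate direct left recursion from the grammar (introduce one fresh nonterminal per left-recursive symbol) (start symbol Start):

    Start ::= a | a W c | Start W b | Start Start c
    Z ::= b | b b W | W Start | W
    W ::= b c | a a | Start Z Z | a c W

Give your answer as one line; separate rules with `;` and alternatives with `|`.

Start is directly left-recursive.
For Start: α = {W b, Start c}, β = {a, a W c}. Rewrite as Start → β Start1 and Start1 → α Start1 | ε.

Start ::= a Start1 | a W c Start1; Z ::= b | b b W | W Start | W; W ::= b c | a a | Start Z Z | a c W; Start1 ::= W b Start1 | Start c Start1 | ε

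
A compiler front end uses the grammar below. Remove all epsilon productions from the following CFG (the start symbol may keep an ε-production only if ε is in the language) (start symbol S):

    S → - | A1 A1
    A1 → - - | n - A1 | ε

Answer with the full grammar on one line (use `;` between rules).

S → - | A1 A1 | A1 | ε; A1 → - - | n - A1 | n -

Nullable nonterminals: {A1, S}.
ε ∈ L(G) since S is nullable, so keep S → ε.
Add the nullable-subset variants: S → A1 A1 gives A1 A1 | A1. A1 → n - A1 gives n - A1 | n -.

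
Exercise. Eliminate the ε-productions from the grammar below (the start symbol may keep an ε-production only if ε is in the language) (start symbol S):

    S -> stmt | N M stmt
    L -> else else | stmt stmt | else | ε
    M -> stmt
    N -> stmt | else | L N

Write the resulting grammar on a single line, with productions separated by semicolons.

Nullable set = {L}.
ε ∉ L(G), so no ε-production is kept.

S -> stmt | N M stmt; L -> else else | stmt stmt | else; M -> stmt; N -> stmt | else | L N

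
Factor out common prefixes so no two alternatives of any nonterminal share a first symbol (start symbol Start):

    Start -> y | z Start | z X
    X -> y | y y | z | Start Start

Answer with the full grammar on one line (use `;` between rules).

Start has alternatives sharing prefix 'z': factor to Start → z Start1 with Start1 → Start | X.
X has alternatives sharing prefix 'y': factor to X → y X1 with X1 → ε | y.

Start -> y | z Start1; X -> z | Start Start | y X1; Start1 -> Start | X; X1 -> ε | y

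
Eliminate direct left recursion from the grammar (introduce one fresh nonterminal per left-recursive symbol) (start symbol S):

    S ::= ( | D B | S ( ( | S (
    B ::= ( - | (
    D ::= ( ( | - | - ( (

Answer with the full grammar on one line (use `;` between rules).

S is directly left-recursive.
For S: α = {( (, (}, β = {(, D B}. Rewrite as S → β S' and S' → α S' | ε.

S ::= ( S' | D B S'; B ::= ( - | (; D ::= ( ( | - | - ( (; S' ::= ( ( S' | ( S' | ε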